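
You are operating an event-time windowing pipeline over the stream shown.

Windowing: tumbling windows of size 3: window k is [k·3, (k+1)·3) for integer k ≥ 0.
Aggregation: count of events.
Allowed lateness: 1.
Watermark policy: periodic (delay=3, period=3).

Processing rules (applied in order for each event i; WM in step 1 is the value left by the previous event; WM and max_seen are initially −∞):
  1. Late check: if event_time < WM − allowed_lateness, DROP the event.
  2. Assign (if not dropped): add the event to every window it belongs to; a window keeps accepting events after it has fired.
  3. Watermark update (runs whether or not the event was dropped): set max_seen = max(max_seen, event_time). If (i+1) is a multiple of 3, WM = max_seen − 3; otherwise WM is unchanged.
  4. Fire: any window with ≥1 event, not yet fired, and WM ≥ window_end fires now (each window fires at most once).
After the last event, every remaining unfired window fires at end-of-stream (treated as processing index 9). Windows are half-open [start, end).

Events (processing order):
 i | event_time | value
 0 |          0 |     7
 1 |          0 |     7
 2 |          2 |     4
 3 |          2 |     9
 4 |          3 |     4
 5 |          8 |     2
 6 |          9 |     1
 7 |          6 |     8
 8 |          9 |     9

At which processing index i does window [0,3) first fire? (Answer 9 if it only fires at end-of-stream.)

5

i=0 t=0 v=7: → [0,3); WM=−∞
i=1 t=0 v=7: → [0,3); WM=−∞
i=2 t=2 v=4: → [0,3); WM=-1
i=3 t=2 v=9: → [0,3); WM=-1
i=4 t=3 v=4: → [3,6); WM=-1
i=5 t=8 v=2: → [6,9); WM=5; [0,3) fires=4
i=6 t=9 v=1: → [9,12); WM=5
i=7 t=6 v=8: → [6,9); WM=5
i=8 t=9 v=9: → [9,12); WM=6; [3,6) fires=1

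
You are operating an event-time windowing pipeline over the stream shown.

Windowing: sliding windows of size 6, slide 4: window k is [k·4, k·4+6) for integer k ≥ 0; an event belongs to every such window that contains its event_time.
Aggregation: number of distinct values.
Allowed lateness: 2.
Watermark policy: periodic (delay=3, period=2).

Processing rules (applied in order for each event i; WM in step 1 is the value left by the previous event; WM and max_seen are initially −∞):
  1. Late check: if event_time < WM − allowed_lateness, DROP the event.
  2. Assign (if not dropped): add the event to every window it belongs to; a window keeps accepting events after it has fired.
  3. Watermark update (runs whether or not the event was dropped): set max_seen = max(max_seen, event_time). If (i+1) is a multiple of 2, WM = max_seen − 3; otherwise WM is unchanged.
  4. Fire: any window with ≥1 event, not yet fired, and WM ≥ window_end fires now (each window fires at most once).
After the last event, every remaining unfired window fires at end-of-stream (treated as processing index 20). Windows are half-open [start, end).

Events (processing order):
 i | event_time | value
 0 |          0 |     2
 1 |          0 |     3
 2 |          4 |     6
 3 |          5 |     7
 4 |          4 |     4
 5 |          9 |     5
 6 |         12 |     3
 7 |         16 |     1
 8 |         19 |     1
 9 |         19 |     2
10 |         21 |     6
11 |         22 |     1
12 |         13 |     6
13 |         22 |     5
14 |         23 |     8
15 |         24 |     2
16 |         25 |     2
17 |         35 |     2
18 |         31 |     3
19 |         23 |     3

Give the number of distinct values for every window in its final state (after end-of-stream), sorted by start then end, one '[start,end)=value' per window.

i=0 t=0 v=2: → [0,6); WM=−∞
i=1 t=0 v=3: → [0,6); WM=-3
i=2 t=4 v=6: → [4,10),[0,6); WM=-3
i=3 t=5 v=7: → [4,10),[0,6); WM=2
i=4 t=4 v=4: → [4,10),[0,6); WM=2
i=5 t=9 v=5: → [8,14),[4,10); WM=6; [0,6) fires=5
i=6 t=12 v=3: → [12,18),[8,14); WM=6
i=7 t=16 v=1: → [16,22),[12,18); WM=13; [4,10) fires=4
i=8 t=19 v=1: → [16,22); WM=13
i=9 t=19 v=2: → [16,22); WM=16; [8,14) fires=2
i=10 t=21 v=6: → [20,26),[16,22); WM=16
i=11 t=22 v=1: → [20,26); WM=19; [12,18) fires=2
i=12 t=13 v=6: DROP (t<19-2); WM=19
i=13 t=22 v=5: → [20,26); WM=19
i=14 t=23 v=8: → [20,26); WM=19
i=15 t=24 v=2: → [24,30),[20,26); WM=21
i=16 t=25 v=2: → [24,30),[20,26); WM=21
i=17 t=35 v=2: → [32,38); WM=32; [16,22) fires=3 [20,26) fires=5 [24,30) fires=1
i=18 t=31 v=3: → [28,34); WM=32
i=19 t=23 v=3: DROP (t<32-2); WM=32

[0,6)=5 [4,10)=4 [8,14)=2 [12,18)=2 [16,22)=3 [20,26)=5 [24,30)=1 [28,34)=1 [32,38)=1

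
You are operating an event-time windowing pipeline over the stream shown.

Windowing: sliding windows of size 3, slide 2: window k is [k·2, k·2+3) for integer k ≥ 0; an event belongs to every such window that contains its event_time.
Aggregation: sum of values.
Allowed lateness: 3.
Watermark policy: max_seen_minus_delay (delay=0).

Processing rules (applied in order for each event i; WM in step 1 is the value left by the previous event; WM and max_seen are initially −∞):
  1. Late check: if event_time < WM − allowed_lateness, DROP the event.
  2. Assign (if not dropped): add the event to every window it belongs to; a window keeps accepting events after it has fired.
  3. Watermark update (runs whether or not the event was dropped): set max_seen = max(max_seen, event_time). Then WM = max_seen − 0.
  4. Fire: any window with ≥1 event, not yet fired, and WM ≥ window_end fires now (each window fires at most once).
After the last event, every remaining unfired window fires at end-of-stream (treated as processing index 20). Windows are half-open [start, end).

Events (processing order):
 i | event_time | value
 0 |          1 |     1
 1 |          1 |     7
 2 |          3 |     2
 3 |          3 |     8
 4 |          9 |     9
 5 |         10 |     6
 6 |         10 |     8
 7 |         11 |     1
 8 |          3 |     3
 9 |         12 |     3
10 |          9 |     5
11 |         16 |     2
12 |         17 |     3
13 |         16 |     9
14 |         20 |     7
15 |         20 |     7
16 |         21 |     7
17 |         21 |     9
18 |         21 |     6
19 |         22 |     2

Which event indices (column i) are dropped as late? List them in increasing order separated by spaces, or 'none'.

8

i=0 t=1 v=1: → [0,3); WM=1
i=1 t=1 v=7: → [0,3); WM=1
i=2 t=3 v=2: → [2,5); WM=3; [0,3) fires=8
i=3 t=3 v=8: → [2,5); WM=3
i=4 t=9 v=9: → [8,11); WM=9; [2,5) fires=10
i=5 t=10 v=6: → [10,13),[8,11); WM=10
i=6 t=10 v=8: → [10,13),[8,11); WM=10
i=7 t=11 v=1: → [10,13); WM=11; [8,11) fires=23
i=8 t=3 v=3: DROP (t<11-3); WM=11
i=9 t=12 v=3: → [12,15),[10,13); WM=12
i=10 t=9 v=5: → [8,11); WM=12
i=11 t=16 v=2: → [16,19),[14,17); WM=16; [10,13) fires=18 [12,15) fires=3
i=12 t=17 v=3: → [16,19); WM=17; [14,17) fires=2
i=13 t=16 v=9: → [16,19),[14,17); WM=17
i=14 t=20 v=7: → [20,23),[18,21); WM=20; [16,19) fires=14
i=15 t=20 v=7: → [20,23),[18,21); WM=20
i=16 t=21 v=7: → [20,23); WM=21; [18,21) fires=14
i=17 t=21 v=9: → [20,23); WM=21
i=18 t=21 v=6: → [20,23); WM=21
i=19 t=22 v=2: → [22,25),[20,23); WM=22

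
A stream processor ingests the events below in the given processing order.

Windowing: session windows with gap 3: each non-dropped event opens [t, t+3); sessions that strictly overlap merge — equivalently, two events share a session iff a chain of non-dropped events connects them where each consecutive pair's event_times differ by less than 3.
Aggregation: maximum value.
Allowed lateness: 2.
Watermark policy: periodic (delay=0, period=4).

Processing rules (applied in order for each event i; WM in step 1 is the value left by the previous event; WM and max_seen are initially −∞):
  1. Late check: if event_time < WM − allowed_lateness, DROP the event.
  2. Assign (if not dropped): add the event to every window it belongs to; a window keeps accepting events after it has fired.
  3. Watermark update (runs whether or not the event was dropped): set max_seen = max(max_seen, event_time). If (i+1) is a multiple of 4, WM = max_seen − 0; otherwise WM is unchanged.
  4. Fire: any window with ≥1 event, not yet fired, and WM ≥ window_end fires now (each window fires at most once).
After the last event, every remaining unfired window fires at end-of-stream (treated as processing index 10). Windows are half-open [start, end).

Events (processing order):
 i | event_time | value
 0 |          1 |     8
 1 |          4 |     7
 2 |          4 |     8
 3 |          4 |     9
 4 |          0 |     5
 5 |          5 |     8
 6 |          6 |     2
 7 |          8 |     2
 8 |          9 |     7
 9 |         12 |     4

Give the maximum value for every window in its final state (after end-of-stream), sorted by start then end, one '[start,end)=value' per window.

i=0 t=1 v=8: → [1,4); WM=−∞
i=1 t=4 v=7: → [4,7); WM=−∞
i=2 t=4 v=8: → [4,7); WM=−∞
i=3 t=4 v=9: → [4,7); WM=4
i=4 t=0 v=5: DROP (t<4-2); WM=4
i=5 t=5 v=8: → [4,8); WM=4
i=6 t=6 v=2: → [4,9); WM=4
i=7 t=8 v=2: → [4,11); WM=8
i=8 t=9 v=7: → [4,12); WM=8
i=9 t=12 v=4: → [12,15); WM=8

[1,4)=8 [4,12)=9 [12,15)=4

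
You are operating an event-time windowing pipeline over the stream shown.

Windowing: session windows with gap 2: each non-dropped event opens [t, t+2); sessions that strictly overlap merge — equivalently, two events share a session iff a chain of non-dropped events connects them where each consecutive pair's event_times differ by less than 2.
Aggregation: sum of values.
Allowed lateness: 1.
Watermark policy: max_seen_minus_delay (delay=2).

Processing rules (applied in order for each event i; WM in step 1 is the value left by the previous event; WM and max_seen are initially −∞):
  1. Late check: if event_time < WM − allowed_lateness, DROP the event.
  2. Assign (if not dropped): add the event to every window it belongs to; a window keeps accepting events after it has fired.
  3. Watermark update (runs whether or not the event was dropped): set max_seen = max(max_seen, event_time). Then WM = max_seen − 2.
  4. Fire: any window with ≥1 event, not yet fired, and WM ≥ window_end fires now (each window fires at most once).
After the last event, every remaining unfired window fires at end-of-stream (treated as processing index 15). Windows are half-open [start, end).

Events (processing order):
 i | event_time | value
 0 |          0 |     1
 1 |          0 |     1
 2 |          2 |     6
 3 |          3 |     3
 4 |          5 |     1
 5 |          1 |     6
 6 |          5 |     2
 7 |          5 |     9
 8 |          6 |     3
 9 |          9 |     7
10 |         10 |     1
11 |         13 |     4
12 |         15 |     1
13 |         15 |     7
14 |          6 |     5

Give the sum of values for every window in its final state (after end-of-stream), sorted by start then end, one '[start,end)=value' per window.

i=0 t=0 v=1: → [0,2); WM=-2
i=1 t=0 v=1: → [0,2); WM=-2
i=2 t=2 v=6: → [2,4); WM=0
i=3 t=3 v=3: → [2,5); WM=1
i=4 t=5 v=1: → [5,7); WM=3
i=5 t=1 v=6: DROP (t<3-1); WM=3
i=6 t=5 v=2: → [5,7); WM=3
i=7 t=5 v=9: → [5,7); WM=3
i=8 t=6 v=3: → [5,8); WM=4
i=9 t=9 v=7: → [9,11); WM=7
i=10 t=10 v=1: → [9,12); WM=8
i=11 t=13 v=4: → [13,15); WM=11
i=12 t=15 v=1: → [15,17); WM=13
i=13 t=15 v=7: → [15,17); WM=13
i=14 t=6 v=5: DROP (t<13-1); WM=13

[0,2)=2 [2,5)=9 [5,8)=15 [9,12)=8 [13,15)=4 [15,17)=8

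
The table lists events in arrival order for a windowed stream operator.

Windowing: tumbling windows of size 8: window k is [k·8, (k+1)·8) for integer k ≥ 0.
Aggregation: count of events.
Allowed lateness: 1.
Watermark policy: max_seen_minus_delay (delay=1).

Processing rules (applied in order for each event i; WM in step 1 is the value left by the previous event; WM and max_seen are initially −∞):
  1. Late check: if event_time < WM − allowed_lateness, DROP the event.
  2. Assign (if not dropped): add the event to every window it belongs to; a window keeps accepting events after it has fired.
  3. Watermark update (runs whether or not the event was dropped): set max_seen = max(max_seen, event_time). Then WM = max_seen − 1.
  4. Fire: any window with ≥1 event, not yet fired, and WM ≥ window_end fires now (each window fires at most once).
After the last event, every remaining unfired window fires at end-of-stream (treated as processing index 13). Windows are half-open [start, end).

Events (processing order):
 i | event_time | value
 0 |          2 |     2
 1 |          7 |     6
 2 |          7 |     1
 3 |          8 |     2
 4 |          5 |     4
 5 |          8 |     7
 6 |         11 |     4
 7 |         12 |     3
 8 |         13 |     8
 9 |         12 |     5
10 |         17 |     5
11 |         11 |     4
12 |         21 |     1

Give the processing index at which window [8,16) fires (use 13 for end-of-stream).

i=0 t=2 v=2: → [0,8); WM=1
i=1 t=7 v=6: → [0,8); WM=6
i=2 t=7 v=1: → [0,8); WM=6
i=3 t=8 v=2: → [8,16); WM=7
i=4 t=5 v=4: DROP (t<7-1); WM=7
i=5 t=8 v=7: → [8,16); WM=7
i=6 t=11 v=4: → [8,16); WM=10; [0,8) fires=3
i=7 t=12 v=3: → [8,16); WM=11
i=8 t=13 v=8: → [8,16); WM=12
i=9 t=12 v=5: → [8,16); WM=12
i=10 t=17 v=5: → [16,24); WM=16; [8,16) fires=6
i=11 t=11 v=4: DROP (t<16-1); WM=16
i=12 t=21 v=1: → [16,24); WM=20

10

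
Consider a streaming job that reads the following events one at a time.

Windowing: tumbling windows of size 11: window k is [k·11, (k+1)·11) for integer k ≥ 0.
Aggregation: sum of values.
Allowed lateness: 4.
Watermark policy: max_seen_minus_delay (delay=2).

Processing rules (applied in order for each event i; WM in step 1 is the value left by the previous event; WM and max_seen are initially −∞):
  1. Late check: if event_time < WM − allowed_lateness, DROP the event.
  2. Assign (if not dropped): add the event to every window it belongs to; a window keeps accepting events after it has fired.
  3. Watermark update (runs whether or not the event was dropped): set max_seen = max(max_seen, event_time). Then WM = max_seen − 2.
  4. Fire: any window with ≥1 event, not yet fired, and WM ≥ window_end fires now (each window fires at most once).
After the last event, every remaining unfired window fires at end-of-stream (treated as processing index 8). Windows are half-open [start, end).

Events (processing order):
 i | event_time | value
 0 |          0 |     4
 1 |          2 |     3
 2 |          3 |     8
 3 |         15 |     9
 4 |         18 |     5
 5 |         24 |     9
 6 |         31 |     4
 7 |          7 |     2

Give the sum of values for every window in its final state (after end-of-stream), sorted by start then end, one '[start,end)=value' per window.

[0,11)=15 [11,22)=14 [22,33)=13

i=0 t=0 v=4: → [0,11); WM=-2
i=1 t=2 v=3: → [0,11); WM=0
i=2 t=3 v=8: → [0,11); WM=1
i=3 t=15 v=9: → [11,22); WM=13; [0,11) fires=15
i=4 t=18 v=5: → [11,22); WM=16
i=5 t=24 v=9: → [22,33); WM=22; [11,22) fires=14
i=6 t=31 v=4: → [22,33); WM=29
i=7 t=7 v=2: DROP (t<29-4); WM=29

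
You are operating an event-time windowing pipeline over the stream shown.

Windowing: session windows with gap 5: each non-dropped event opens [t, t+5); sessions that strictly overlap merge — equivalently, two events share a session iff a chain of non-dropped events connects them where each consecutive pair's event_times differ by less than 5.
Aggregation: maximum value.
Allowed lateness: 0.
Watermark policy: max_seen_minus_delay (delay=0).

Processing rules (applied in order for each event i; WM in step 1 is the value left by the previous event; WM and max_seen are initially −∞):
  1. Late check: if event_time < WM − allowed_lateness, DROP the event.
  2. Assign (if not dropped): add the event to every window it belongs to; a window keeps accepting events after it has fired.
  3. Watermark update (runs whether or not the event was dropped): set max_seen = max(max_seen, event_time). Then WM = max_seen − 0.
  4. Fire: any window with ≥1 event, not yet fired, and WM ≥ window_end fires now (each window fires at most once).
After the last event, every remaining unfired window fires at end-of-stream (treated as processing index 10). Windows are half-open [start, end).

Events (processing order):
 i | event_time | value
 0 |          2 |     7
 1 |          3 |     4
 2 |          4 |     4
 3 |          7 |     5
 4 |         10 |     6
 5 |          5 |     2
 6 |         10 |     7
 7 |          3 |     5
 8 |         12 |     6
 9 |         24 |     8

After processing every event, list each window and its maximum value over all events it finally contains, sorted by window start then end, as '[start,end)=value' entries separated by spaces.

i=0 t=2 v=7: → [2,7); WM=2
i=1 t=3 v=4: → [2,8); WM=3
i=2 t=4 v=4: → [2,9); WM=4
i=3 t=7 v=5: → [2,12); WM=7
i=4 t=10 v=6: → [2,15); WM=10
i=5 t=5 v=2: DROP (t<10-0); WM=10
i=6 t=10 v=7: → [2,15); WM=10
i=7 t=3 v=5: DROP (t<10-0); WM=10
i=8 t=12 v=6: → [2,17); WM=12
i=9 t=24 v=8: → [24,29); WM=24

[2,17)=7 [24,29)=8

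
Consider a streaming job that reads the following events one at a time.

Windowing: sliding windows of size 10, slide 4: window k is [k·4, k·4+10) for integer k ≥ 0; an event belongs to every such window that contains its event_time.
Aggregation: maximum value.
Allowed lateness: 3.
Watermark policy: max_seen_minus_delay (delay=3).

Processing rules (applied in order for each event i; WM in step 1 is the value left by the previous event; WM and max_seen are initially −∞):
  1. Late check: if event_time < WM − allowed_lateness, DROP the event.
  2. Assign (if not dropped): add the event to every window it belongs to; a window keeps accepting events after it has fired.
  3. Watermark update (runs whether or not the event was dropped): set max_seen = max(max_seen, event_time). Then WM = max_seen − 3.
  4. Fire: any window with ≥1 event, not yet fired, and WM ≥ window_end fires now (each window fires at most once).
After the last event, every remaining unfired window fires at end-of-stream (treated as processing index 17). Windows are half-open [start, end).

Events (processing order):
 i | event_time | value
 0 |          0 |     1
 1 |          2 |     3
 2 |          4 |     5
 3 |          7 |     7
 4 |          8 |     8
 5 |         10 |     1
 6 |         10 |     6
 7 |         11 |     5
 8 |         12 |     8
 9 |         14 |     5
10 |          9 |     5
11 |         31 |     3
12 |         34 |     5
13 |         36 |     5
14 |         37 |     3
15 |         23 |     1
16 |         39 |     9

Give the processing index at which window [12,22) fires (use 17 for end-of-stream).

i=0 t=0 v=1: → [0,10); WM=-3
i=1 t=2 v=3: → [0,10); WM=-1
i=2 t=4 v=5: → [4,14),[0,10); WM=1
i=3 t=7 v=7: → [4,14),[0,10); WM=4
i=4 t=8 v=8: → [8,18),[4,14),[0,10); WM=5
i=5 t=10 v=1: → [8,18),[4,14); WM=7
i=6 t=10 v=6: → [8,18),[4,14); WM=7
i=7 t=11 v=5: → [8,18),[4,14); WM=8
i=8 t=12 v=8: → [12,22),[8,18),[4,14); WM=9
i=9 t=14 v=5: → [12,22),[8,18); WM=11; [0,10) fires=8
i=10 t=9 v=5: → [8,18),[4,14),[0,10); WM=11
i=11 t=31 v=3: → [28,38),[24,34); WM=28; [4,14) fires=8 [8,18) fires=8 [12,22) fires=8
i=12 t=34 v=5: → [32,42),[28,38); WM=31
i=13 t=36 v=5: → [36,46),[32,42),[28,38); WM=33
i=14 t=37 v=3: → [36,46),[32,42),[28,38); WM=34; [24,34) fires=3
i=15 t=23 v=1: DROP (t<34-3); WM=34
i=16 t=39 v=9: → [36,46),[32,42); WM=36

11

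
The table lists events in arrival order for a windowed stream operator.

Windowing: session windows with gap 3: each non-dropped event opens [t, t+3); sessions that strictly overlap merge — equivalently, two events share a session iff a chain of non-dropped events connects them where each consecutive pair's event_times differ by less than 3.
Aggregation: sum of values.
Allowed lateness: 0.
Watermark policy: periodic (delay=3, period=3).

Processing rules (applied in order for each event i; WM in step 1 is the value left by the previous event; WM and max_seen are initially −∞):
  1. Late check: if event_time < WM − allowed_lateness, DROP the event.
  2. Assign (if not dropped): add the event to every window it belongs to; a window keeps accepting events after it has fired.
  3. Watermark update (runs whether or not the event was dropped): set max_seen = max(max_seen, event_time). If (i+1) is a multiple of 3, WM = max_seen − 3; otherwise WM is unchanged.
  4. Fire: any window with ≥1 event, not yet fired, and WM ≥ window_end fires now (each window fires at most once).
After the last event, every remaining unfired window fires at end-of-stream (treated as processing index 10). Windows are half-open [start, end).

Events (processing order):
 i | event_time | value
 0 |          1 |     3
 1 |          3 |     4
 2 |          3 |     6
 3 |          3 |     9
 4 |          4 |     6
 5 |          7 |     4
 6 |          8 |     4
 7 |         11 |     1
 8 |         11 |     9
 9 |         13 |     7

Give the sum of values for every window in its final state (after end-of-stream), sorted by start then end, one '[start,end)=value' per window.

[1,7)=28 [7,11)=8 [11,16)=17

i=0 t=1 v=3: → [1,4); WM=−∞
i=1 t=3 v=4: → [1,6); WM=−∞
i=2 t=3 v=6: → [1,6); WM=0
i=3 t=3 v=9: → [1,6); WM=0
i=4 t=4 v=6: → [1,7); WM=0
i=5 t=7 v=4: → [7,10); WM=4
i=6 t=8 v=4: → [7,11); WM=4
i=7 t=11 v=1: → [11,14); WM=4
i=8 t=11 v=9: → [11,14); WM=8
i=9 t=13 v=7: → [11,16); WM=8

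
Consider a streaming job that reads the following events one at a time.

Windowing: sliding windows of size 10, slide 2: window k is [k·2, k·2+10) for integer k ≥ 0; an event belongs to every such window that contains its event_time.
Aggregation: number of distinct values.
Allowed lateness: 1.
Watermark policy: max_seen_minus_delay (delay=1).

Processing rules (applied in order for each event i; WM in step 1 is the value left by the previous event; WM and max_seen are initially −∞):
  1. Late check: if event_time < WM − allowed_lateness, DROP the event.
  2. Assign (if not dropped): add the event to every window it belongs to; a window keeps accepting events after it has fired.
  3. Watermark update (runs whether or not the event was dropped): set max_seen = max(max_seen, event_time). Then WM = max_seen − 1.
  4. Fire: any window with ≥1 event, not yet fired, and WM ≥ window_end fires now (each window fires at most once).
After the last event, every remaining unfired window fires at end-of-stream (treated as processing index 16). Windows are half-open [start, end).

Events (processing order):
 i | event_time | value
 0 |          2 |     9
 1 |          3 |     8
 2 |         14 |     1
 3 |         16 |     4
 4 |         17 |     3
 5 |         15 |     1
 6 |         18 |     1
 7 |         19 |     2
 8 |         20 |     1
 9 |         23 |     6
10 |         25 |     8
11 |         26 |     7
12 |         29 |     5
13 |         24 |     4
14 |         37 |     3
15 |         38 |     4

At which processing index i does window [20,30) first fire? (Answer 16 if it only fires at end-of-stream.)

i=0 t=2 v=9: → [2,12),[0,10); WM=1
i=1 t=3 v=8: → [2,12),[0,10); WM=2
i=2 t=14 v=1: → [14,24),[12,22),[10,20),[8,18),[6,16); WM=13; [0,10) fires=2 [2,12) fires=2
i=3 t=16 v=4: → [16,26),[14,24),[12,22),[10,20),[8,18); WM=15
i=4 t=17 v=3: → [16,26),[14,24),[12,22),[10,20),[8,18); WM=16; [6,16) fires=1
i=5 t=15 v=1: → [14,24),[12,22),[10,20),[8,18),[6,16); WM=16
i=6 t=18 v=1: → [18,28),[16,26),[14,24),[12,22),[10,20); WM=17
i=7 t=19 v=2: → [18,28),[16,26),[14,24),[12,22),[10,20); WM=18; [8,18) fires=3
i=8 t=20 v=1: → [20,30),[18,28),[16,26),[14,24),[12,22); WM=19
i=9 t=23 v=6: → [22,32),[20,30),[18,28),[16,26),[14,24); WM=22; [10,20) fires=4 [12,22) fires=4
i=10 t=25 v=8: → [24,34),[22,32),[20,30),[18,28),[16,26); WM=24; [14,24) fires=5
i=11 t=26 v=7: → [26,36),[24,34),[22,32),[20,30),[18,28); WM=25
i=12 t=29 v=5: → [28,38),[26,36),[24,34),[22,32),[20,30); WM=28; [16,26) fires=6 [18,28) fires=5
i=13 t=24 v=4: DROP (t<28-1); WM=28
i=14 t=37 v=3: → [36,46),[34,44),[32,42),[30,40),[28,38); WM=36; [20,30) fires=5 [22,32) fires=4 [24,34) fires=3 [26,36) fires=2
i=15 t=38 v=4: → [38,48),[36,46),[34,44),[32,42),[30,40); WM=37

14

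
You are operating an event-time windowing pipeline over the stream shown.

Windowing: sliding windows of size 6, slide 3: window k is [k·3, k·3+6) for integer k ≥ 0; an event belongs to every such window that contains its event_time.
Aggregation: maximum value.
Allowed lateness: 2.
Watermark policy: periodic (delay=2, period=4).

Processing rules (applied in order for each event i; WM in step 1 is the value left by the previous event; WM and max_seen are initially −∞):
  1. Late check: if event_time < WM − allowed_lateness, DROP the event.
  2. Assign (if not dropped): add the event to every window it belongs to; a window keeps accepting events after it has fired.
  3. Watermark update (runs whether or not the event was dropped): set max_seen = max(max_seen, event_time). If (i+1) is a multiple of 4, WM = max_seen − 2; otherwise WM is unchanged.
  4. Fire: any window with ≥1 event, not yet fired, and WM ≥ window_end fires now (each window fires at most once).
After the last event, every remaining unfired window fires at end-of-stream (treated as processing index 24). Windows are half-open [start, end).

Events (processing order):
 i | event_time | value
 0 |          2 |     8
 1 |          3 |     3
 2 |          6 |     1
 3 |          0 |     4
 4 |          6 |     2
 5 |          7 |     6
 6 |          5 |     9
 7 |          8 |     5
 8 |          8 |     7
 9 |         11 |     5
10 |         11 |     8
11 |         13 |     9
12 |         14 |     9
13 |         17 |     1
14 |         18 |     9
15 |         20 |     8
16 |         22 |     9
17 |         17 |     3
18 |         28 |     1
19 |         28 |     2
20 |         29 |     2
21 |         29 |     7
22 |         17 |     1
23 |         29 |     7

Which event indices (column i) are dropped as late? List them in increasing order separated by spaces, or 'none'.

i=0 t=2 v=8: → [0,6); WM=−∞
i=1 t=3 v=3: → [3,9),[0,6); WM=−∞
i=2 t=6 v=1: → [6,12),[3,9); WM=−∞
i=3 t=0 v=4: → [0,6); WM=4
i=4 t=6 v=2: → [6,12),[3,9); WM=4
i=5 t=7 v=6: → [6,12),[3,9); WM=4
i=6 t=5 v=9: → [3,9),[0,6); WM=4
i=7 t=8 v=5: → [6,12),[3,9); WM=6; [0,6) fires=9
i=8 t=8 v=7: → [6,12),[3,9); WM=6
i=9 t=11 v=5: → [9,15),[6,12); WM=6
i=10 t=11 v=8: → [9,15),[6,12); WM=6
i=11 t=13 v=9: → [12,18),[9,15); WM=11; [3,9) fires=9
i=12 t=14 v=9: → [12,18),[9,15); WM=11
i=13 t=17 v=1: → [15,21),[12,18); WM=11
i=14 t=18 v=9: → [18,24),[15,21); WM=11
i=15 t=20 v=8: → [18,24),[15,21); WM=18; [6,12) fires=8 [9,15) fires=9 [12,18) fires=9
i=16 t=22 v=9: → [21,27),[18,24); WM=18
i=17 t=17 v=3: → [15,21),[12,18); WM=18
i=18 t=28 v=1: → [27,33),[24,30); WM=18
i=19 t=28 v=2: → [27,33),[24,30); WM=26; [15,21) fires=9 [18,24) fires=9
i=20 t=29 v=2: → [27,33),[24,30); WM=26
i=21 t=29 v=7: → [27,33),[24,30); WM=26
i=22 t=17 v=1: DROP (t<26-2); WM=26
i=23 t=29 v=7: → [27,33),[24,30); WM=27; [21,27) fires=9

22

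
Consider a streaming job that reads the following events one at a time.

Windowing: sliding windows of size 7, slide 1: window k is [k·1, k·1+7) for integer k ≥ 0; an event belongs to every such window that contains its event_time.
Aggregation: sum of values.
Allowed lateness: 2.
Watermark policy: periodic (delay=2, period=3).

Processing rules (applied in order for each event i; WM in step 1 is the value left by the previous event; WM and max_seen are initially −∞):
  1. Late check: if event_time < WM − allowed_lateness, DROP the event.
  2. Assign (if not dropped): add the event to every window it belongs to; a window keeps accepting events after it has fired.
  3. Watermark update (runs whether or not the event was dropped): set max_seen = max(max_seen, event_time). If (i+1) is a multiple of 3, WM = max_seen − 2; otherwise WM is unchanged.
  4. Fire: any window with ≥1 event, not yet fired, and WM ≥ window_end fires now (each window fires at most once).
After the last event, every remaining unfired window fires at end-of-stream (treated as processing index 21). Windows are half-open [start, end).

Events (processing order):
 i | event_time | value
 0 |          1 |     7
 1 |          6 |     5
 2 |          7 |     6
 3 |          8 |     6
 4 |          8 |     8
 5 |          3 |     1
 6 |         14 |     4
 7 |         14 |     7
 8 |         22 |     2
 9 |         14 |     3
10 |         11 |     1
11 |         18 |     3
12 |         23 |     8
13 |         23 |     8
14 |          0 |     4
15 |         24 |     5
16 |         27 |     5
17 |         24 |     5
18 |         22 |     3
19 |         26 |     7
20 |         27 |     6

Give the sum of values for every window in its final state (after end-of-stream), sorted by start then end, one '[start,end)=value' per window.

[0,7)=13 [1,8)=19 [2,9)=26 [3,10)=26 [4,11)=25 [5,12)=25 [6,13)=25 [7,14)=20 [8,15)=25 [9,16)=11 [10,17)=11 [11,18)=11 [12,19)=14 [13,20)=14 [14,21)=14 [15,22)=3 [16,23)=5 [17,24)=21 [18,25)=31 [19,26)=28 [20,27)=35 [21,28)=46 [22,29)=46 [23,30)=44 [24,31)=28 [25,32)=18 [26,33)=18 [27,34)=11

i=0 t=1 v=7: → [1,8),[0,7); WM=−∞
i=1 t=6 v=5: → [6,13),[5,12),[4,11),[3,10),[2,9),[1,8),[0,7); WM=−∞
i=2 t=7 v=6: → [7,14),[6,13),[5,12),[4,11),[3,10),[2,9),[1,8); WM=5
i=3 t=8 v=6: → [8,15),[7,14),[6,13),[5,12),[4,11),[3,10),[2,9); WM=5
i=4 t=8 v=8: → [8,15),[7,14),[6,13),[5,12),[4,11),[3,10),[2,9); WM=5
i=5 t=3 v=1: → [3,10),[2,9),[1,8),[0,7); WM=6
i=6 t=14 v=4: → [14,21),[13,20),[12,19),[11,18),[10,17),[9,16),[8,15); WM=6
i=7 t=14 v=7: → [14,21),[13,20),[12,19),[11,18),[10,17),[9,16),[8,15); WM=6
i=8 t=22 v=2: → [22,29),[21,28),[20,27),[19,26),[18,25),[17,24),[16,23); WM=20; [0,7) fires=13 [1,8) fires=19 [2,9) fires=26 [3,10) fires=26 [4,11) fires=25 [5,12) fires=25 [6,13) fires=25 [7,14) fires=20 [8,15) fires=25 [9,16) fires=11 [10,17) fires=11 [11,18) fires=11 [12,19) fires=11 [13,20) fires=11
i=9 t=14 v=3: DROP (t<20-2); WM=20
i=10 t=11 v=1: DROP (t<20-2); WM=20
i=11 t=18 v=3: → [18,25),[17,24),[16,23),[15,22),[14,21),[13,20),[12,19); WM=20
i=12 t=23 v=8: → [23,30),[22,29),[21,28),[20,27),[19,26),[18,25),[17,24); WM=20
i=13 t=23 v=8: → [23,30),[22,29),[21,28),[20,27),[19,26),[18,25),[17,24); WM=20
i=14 t=0 v=4: DROP (t<20-2); WM=21; [14,21) fires=14
i=15 t=24 v=5: → [24,31),[23,30),[22,29),[21,28),[20,27),[19,26),[18,25); WM=21
i=16 t=27 v=5: → [27,34),[26,33),[25,32),[24,31),[23,30),[22,29),[21,28); WM=21
i=17 t=24 v=5: → [24,31),[23,30),[22,29),[21,28),[20,27),[19,26),[18,25); WM=25; [15,22) fires=3 [16,23) fires=5 [17,24) fires=21 [18,25) fires=31
i=18 t=22 v=3: DROP (t<25-2); WM=25
i=19 t=26 v=7: → [26,33),[25,32),[24,31),[23,30),[22,29),[21,28),[20,27); WM=25
i=20 t=27 v=6: → [27,34),[26,33),[25,32),[24,31),[23,30),[22,29),[21,28); WM=25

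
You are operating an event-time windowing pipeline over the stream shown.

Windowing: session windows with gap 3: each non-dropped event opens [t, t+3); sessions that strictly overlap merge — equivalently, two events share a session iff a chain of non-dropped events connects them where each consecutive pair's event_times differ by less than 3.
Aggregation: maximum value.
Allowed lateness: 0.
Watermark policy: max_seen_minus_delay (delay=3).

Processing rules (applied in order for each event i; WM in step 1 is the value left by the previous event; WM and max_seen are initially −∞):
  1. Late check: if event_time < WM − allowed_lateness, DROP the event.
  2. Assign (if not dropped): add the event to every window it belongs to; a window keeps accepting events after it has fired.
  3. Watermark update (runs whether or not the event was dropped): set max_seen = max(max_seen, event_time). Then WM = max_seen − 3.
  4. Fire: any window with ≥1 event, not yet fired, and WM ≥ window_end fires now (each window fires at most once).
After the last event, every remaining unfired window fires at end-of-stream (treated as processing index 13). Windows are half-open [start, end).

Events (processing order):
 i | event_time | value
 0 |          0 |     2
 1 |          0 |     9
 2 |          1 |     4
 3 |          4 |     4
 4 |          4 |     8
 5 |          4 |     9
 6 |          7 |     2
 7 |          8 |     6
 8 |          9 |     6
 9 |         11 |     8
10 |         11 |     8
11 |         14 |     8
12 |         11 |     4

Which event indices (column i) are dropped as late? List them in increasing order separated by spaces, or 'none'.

i=0 t=0 v=2: → [0,3); WM=-3
i=1 t=0 v=9: → [0,3); WM=-3
i=2 t=1 v=4: → [0,4); WM=-2
i=3 t=4 v=4: → [4,7); WM=1
i=4 t=4 v=8: → [4,7); WM=1
i=5 t=4 v=9: → [4,7); WM=1
i=6 t=7 v=2: → [7,10); WM=4
i=7 t=8 v=6: → [7,11); WM=5
i=8 t=9 v=6: → [7,12); WM=6
i=9 t=11 v=8: → [7,14); WM=8
i=10 t=11 v=8: → [7,14); WM=8
i=11 t=14 v=8: → [14,17); WM=11
i=12 t=11 v=4: → [7,14); WM=11

none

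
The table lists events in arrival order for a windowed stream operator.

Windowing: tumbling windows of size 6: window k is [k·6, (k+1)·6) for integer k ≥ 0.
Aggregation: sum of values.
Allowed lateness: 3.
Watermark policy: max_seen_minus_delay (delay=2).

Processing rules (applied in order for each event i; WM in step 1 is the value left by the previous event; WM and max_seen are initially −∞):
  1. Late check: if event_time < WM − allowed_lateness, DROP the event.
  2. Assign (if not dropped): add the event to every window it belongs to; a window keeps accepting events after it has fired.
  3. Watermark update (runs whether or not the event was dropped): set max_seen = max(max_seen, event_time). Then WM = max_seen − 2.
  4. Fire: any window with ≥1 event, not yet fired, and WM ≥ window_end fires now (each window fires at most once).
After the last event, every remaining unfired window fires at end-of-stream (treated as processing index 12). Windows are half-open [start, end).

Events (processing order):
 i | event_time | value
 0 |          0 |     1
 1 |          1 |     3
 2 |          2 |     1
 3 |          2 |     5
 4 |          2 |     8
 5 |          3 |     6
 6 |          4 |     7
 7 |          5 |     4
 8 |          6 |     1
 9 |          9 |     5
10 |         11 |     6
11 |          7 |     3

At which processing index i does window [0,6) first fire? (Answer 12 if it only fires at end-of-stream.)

9

i=0 t=0 v=1: → [0,6); WM=-2
i=1 t=1 v=3: → [0,6); WM=-1
i=2 t=2 v=1: → [0,6); WM=0
i=3 t=2 v=5: → [0,6); WM=0
i=4 t=2 v=8: → [0,6); WM=0
i=5 t=3 v=6: → [0,6); WM=1
i=6 t=4 v=7: → [0,6); WM=2
i=7 t=5 v=4: → [0,6); WM=3
i=8 t=6 v=1: → [6,12); WM=4
i=9 t=9 v=5: → [6,12); WM=7; [0,6) fires=35
i=10 t=11 v=6: → [6,12); WM=9
i=11 t=7 v=3: → [6,12); WM=9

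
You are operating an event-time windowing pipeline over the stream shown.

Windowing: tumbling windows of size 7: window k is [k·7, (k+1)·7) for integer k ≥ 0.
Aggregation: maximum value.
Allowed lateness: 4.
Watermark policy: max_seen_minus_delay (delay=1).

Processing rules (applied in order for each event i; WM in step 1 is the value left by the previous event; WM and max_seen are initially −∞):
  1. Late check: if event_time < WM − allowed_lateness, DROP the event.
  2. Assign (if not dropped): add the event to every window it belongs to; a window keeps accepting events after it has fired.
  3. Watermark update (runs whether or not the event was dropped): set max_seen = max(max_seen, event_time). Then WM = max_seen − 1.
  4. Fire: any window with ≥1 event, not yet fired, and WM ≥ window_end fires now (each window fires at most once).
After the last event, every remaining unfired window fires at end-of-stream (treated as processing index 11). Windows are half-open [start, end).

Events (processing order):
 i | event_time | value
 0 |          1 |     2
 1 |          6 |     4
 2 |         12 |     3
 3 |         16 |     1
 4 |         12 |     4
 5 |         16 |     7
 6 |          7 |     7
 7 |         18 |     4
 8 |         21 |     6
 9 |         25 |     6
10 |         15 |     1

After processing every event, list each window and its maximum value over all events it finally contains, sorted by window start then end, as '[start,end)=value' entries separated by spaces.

[0,7)=4 [7,14)=4 [14,21)=7 [21,28)=6

i=0 t=1 v=2: → [0,7); WM=0
i=1 t=6 v=4: → [0,7); WM=5
i=2 t=12 v=3: → [7,14); WM=11; [0,7) fires=4
i=3 t=16 v=1: → [14,21); WM=15; [7,14) fires=3
i=4 t=12 v=4: → [7,14); WM=15
i=5 t=16 v=7: → [14,21); WM=15
i=6 t=7 v=7: DROP (t<15-4); WM=15
i=7 t=18 v=4: → [14,21); WM=17
i=8 t=21 v=6: → [21,28); WM=20
i=9 t=25 v=6: → [21,28); WM=24; [14,21) fires=7
i=10 t=15 v=1: DROP (t<24-4); WM=24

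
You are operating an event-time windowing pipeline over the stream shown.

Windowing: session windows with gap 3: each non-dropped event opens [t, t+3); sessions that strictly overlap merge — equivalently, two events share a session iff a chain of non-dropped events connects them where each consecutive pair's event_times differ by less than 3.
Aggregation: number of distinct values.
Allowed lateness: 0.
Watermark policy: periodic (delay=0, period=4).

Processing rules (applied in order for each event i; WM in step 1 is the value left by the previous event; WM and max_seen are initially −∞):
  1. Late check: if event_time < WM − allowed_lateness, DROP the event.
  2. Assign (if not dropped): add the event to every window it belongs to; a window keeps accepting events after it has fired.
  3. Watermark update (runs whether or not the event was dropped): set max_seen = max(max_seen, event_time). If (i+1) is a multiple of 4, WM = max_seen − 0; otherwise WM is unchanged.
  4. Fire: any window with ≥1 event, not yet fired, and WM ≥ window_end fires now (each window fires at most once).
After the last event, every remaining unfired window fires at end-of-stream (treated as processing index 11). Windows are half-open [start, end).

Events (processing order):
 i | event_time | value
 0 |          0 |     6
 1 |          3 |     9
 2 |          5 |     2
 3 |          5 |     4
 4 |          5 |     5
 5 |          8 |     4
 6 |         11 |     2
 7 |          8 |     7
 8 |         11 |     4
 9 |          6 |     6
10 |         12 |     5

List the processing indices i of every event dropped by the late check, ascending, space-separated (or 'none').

9

i=0 t=0 v=6: → [0,3); WM=−∞
i=1 t=3 v=9: → [3,6); WM=−∞
i=2 t=5 v=2: → [3,8); WM=−∞
i=3 t=5 v=4: → [3,8); WM=5
i=4 t=5 v=5: → [3,8); WM=5
i=5 t=8 v=4: → [8,11); WM=5
i=6 t=11 v=2: → [11,14); WM=5
i=7 t=8 v=7: → [8,11); WM=11
i=8 t=11 v=4: → [11,14); WM=11
i=9 t=6 v=6: DROP (t<11-0); WM=11
i=10 t=12 v=5: → [11,15); WM=11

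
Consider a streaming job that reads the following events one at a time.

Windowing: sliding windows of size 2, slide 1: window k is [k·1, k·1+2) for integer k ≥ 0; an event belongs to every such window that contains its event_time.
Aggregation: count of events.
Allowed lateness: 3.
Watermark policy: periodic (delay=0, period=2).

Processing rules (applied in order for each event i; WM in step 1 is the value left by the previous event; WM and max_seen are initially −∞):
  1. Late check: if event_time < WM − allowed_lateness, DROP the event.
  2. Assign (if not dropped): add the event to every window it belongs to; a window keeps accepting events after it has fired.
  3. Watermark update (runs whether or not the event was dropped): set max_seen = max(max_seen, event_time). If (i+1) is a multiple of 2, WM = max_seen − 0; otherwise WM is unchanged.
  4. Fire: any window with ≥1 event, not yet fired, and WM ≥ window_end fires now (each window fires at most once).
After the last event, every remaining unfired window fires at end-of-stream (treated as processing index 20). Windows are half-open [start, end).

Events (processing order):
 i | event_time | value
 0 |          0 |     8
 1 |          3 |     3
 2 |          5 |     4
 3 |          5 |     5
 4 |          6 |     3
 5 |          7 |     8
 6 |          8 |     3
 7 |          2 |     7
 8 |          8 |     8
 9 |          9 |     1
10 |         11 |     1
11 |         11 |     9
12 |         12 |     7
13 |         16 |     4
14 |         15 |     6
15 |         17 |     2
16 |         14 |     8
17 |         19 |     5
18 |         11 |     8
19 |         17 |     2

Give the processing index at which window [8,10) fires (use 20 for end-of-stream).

i=0 t=0 v=8: → [0,2); WM=−∞
i=1 t=3 v=3: → [3,5),[2,4); WM=3; [0,2) fires=1
i=2 t=5 v=4: → [5,7),[4,6); WM=3
i=3 t=5 v=5: → [5,7),[4,6); WM=5; [2,4) fires=1 [3,5) fires=1
i=4 t=6 v=3: → [6,8),[5,7); WM=5
i=5 t=7 v=8: → [7,9),[6,8); WM=7; [4,6) fires=2 [5,7) fires=3
i=6 t=8 v=3: → [8,10),[7,9); WM=7
i=7 t=2 v=7: DROP (t<7-3); WM=8; [6,8) fires=2
i=8 t=8 v=8: → [8,10),[7,9); WM=8
i=9 t=9 v=1: → [9,11),[8,10); WM=9; [7,9) fires=3
i=10 t=11 v=1: → [11,13),[10,12); WM=9
i=11 t=11 v=9: → [11,13),[10,12); WM=11; [8,10) fires=3 [9,11) fires=1
i=12 t=12 v=7: → [12,14),[11,13); WM=11
i=13 t=16 v=4: → [16,18),[15,17); WM=16; [10,12) fires=2 [11,13) fires=3 [12,14) fires=1
i=14 t=15 v=6: → [15,17),[14,16); WM=16; [14,16) fires=1
i=15 t=17 v=2: → [17,19),[16,18); WM=17; [15,17) fires=2
i=16 t=14 v=8: → [14,16),[13,15); WM=17; [13,15) fires=1
i=17 t=19 v=5: → [19,21),[18,20); WM=19; [16,18) fires=2 [17,19) fires=1
i=18 t=11 v=8: DROP (t<19-3); WM=19
i=19 t=17 v=2: → [17,19),[16,18); WM=19

11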